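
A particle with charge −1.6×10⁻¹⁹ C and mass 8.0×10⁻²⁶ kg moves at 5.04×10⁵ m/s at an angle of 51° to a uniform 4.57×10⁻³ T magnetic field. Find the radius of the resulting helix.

v⊥ = v sinθ = 5.04×10⁵·sin51° ≈ 3.917×10⁵ m/s.
r = m v⊥/(|q|B) = (8.0×10⁻²⁶)(3.917×10⁵)/((1.6×10⁻¹⁹)(4.57×10⁻³)) ≈ 42.9 m.

r ≈ 42.9 m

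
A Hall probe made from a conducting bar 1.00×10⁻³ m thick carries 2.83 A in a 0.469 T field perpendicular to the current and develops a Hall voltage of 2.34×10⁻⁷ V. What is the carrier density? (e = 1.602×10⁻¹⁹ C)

n ≈ 3.54×10²⁸ m⁻³

From V_H = IB/(n e t), n = IB/(V_H e t).
n = (2.83)(0.469)/((2.34×10⁻⁷)(1.602×10⁻¹⁹)(1.00×10⁻³)) ≈ 3.54×10²⁸ m⁻³.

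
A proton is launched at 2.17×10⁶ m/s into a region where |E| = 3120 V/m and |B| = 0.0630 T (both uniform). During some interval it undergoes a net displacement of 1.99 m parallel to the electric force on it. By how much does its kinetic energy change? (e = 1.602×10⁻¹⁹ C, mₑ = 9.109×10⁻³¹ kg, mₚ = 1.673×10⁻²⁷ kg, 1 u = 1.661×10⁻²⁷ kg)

The magnetic force is always ⟂ v and does no work; only the electric force changes KE.
ΔKE = F_E · d = |q|E d = (1.602×10⁻¹⁹)(3120)(1.99) ≈ 9.95×10⁻¹⁶ J.

ΔKE ≈ 9.95×10⁻¹⁶ J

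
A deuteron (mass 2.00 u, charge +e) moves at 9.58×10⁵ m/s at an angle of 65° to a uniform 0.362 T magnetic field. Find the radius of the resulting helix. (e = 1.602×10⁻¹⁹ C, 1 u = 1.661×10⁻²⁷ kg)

r ≈ 0.0497 m

v⊥ = v sinθ = 9.58×10⁵·sin65° ≈ 8.682×10⁵ m/s.
r = m v⊥/(|q|B) = (3.322×10⁻²⁷)(8.682×10⁵)/((1.602×10⁻¹⁹)(0.362)) ≈ 0.0497 m.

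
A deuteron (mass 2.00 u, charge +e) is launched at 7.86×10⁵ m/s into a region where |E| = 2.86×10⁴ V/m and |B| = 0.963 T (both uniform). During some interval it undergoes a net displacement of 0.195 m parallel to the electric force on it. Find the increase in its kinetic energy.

ΔKE ≈ 8.93×10⁻¹⁶ J

The magnetic force is always ⟂ v and does no work; only the electric force changes KE.
ΔKE = F_E · d = |q|E d = (1.602×10⁻¹⁹)(2.86×10⁴)(0.195) ≈ 8.93×10⁻¹⁶ J.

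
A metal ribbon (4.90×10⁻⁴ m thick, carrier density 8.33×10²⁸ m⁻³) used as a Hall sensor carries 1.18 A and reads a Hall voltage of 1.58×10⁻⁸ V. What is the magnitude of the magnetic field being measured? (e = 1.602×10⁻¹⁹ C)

From V_H = IB/(n e t), B = V_H n e t / I.
B = (1.58×10⁻⁸)(8.33×10²⁸)(1.602×10⁻¹⁹)(4.90×10⁻⁴)/1.18 ≈ 0.0876 T.

B ≈ 0.0876 T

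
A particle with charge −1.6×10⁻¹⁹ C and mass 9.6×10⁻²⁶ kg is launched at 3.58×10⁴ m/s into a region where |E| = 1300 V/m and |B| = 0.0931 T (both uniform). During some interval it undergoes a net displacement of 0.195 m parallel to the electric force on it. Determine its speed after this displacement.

v_f ≈ 4.61×10⁴ m/s

B does no work; ΔKE = |q|E d.
½mv_f² = ½mv₀² + |q|Ed = ½(9.6×10⁻²⁶)(3.58×10⁴)² + (1.6×10⁻¹⁹)(1300)(0.195) ≈ 6.152×10⁻¹⁷ J + 4.056×10⁻¹⁷ J ≈ 1.021×10⁻¹⁶ J.
v_f = √(2·1.021×10⁻¹⁶/9.6×10⁻²⁶) ≈ 4.61×10⁴ m/s.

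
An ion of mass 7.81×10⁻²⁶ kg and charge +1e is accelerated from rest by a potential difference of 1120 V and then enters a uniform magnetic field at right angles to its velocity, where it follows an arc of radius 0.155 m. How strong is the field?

B ≈ 0.213 T

v = √(2|q|V/m) = √(2·1.602×10⁻¹⁹·1120/7.81×10⁻²⁶) ≈ 6.778×10⁴ m/s.
B = mv/(|q|r) = (7.81×10⁻²⁶)(6.778×10⁴)/((1.602×10⁻¹⁹)(0.155)) ≈ 0.213 T.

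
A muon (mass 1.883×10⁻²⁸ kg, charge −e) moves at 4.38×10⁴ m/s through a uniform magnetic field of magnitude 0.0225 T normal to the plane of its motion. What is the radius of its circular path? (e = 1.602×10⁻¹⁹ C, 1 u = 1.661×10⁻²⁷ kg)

r ≈ 2.29×10⁻³ m

The magnetic force provides the centripetal force: |q|vB = mv²/r.
r = mv/(|q|B) = (1.883×10⁻²⁸)(4.38×10⁴)/((1.602×10⁻¹⁹)(0.0225)) ≈ 2.29×10⁻³ m.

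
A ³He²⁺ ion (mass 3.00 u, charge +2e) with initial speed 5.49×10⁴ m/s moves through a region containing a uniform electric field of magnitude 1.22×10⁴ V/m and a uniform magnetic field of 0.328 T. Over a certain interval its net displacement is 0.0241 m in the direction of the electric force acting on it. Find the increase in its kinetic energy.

The magnetic force is always ⟂ v and does no work; only the electric force changes KE.
ΔKE = F_E · d = |q|E d = (3.204×10⁻¹⁹)(1.22×10⁴)(0.0241) ≈ 9.42×10⁻¹⁷ J.

ΔKE ≈ 9.42×10⁻¹⁷ J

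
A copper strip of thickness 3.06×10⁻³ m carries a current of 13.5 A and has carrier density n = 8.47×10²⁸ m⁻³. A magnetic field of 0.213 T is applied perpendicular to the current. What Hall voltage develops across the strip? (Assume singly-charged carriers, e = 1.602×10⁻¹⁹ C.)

V_H = IB/(n e t).
V_H = (13.5)(0.213)/((8.47×10²⁸)(1.602×10⁻¹⁹)(3.06×10⁻³)) ≈ 6.93×10⁻⁸ V.

V_H ≈ 6.93×10⁻⁸ V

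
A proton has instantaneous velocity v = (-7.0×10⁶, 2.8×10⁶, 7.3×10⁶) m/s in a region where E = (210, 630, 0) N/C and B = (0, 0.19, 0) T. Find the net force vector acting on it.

v×B = (-1.39×10⁶, 0, -1.33×10⁶) N/C.
E + v×B = (-1.39×10⁶, 630, -1.33×10⁶) N/C.
F = q(E + v×B) = (1.602×10⁻¹⁹ C)·(-1.39×10⁶, 630, -1.33×10⁶) = (-2.22×10⁻¹³, 1.01×10⁻¹⁶, -2.13×10⁻¹³) N.

F ≈ (-2.22×10⁻¹³, 1.01×10⁻¹⁶, -2.13×10⁻¹³) N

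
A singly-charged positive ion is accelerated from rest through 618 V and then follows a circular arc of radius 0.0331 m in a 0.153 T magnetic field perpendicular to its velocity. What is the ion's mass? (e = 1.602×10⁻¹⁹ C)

m ≈ 3.32×10⁻²⁷ kg

Combine |q|V = ½mv² and r = mv/(|q|B): eliminate v to get m = qB²r²/(2V).
m = (1.602×10⁻¹⁹)(0.153)²(0.0331)²/(2·618) ≈ 3.32×10⁻²⁷ kg.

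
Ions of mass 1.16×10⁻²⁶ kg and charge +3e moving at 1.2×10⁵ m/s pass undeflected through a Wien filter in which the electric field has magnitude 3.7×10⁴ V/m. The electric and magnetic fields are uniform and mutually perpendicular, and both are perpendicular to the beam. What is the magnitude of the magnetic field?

B = 0.31 T

Balance of forces in the selector: qE = qvB ⇒ B = E/v.
B = 3.7×10⁴/1.2×10⁵ = 0.31 T.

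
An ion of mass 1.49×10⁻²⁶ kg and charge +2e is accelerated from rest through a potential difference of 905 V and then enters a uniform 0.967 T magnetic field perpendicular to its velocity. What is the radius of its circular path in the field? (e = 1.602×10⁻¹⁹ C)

Acceleration: |q|V = ½mv² ⇒ v = √(2|q|V/m) = √(2·3.204×10⁻¹⁹·905/1.49×10⁻²⁶) ≈ 1.973×10⁵ m/s.
In the field: r = mv/(|q|B) = (1.49×10⁻²⁶)(1.973×10⁵)/((3.204×10⁻¹⁹)(0.967)) ≈ 9.49×10⁻³ m.

r ≈ 9.49×10⁻³ m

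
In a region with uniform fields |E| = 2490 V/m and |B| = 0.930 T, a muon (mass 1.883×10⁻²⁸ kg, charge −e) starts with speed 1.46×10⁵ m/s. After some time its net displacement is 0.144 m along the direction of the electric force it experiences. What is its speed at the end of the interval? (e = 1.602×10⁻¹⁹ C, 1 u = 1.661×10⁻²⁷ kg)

v_f ≈ 7.95×10⁵ m/s

B does no work; ΔKE = |q|E d.
½mv_f² = ½mv₀² + |q|Ed = ½(1.883×10⁻²⁸)(1.46×10⁵)² + (1.602×10⁻¹⁹)(2490)(0.144) ≈ 2.007×10⁻¹⁸ J + 5.744×10⁻¹⁷ J ≈ 5.945×10⁻¹⁷ J.
v_f = √(2·5.945×10⁻¹⁷/1.883×10⁻²⁸) ≈ 7.95×10⁵ m/s.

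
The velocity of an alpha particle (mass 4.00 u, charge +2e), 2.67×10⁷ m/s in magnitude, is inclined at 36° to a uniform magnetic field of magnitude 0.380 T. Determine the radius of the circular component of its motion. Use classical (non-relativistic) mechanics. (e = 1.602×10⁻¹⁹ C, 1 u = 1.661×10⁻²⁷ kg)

v⊥ = v sinθ = 2.67×10⁷·sin36° ≈ 1.569×10⁷ m/s.
r = m v⊥/(|q|B) = (6.644×10⁻²⁷)(1.569×10⁷)/((3.204×10⁻¹⁹)(0.380)) ≈ 0.856 m.

r ≈ 0.856 m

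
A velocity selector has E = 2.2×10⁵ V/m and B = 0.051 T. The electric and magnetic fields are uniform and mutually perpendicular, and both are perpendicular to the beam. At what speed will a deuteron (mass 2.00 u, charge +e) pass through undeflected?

v = 4.3×10⁶ m/s

Zero net Lorentz force requires |qE| = |q v×B|, i.e. E = vB.
v = E/B = 2.2×10⁵/0.051 = 4.3×10⁶ m/s.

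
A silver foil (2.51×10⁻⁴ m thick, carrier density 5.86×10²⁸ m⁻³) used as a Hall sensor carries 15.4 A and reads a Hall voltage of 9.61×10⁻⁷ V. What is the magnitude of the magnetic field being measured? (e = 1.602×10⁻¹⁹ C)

B ≈ 0.147 T

From V_H = IB/(n e t), B = V_H n e t / I.
B = (9.61×10⁻⁷)(5.86×10²⁸)(1.602×10⁻¹⁹)(2.51×10⁻⁴)/15.4 ≈ 0.147 T.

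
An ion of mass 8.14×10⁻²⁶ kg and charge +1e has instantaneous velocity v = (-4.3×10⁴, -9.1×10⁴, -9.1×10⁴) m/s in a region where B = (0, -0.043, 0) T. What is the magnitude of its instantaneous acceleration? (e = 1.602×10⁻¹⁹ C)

v×B = (-3910, 0, 1850) N/C.
F = q v×B = (1.602×10⁻¹⁹ C)·(-3910, 0, 1850) = (-6.27×10⁻¹⁶, 0, 2.96×10⁻¹⁶) N.
|a| = |F|/m = 6.933×10⁻¹⁶/8.14×10⁻²⁶ ≈ 8.52×10⁹ m/s².

|a| ≈ 8.52×10⁹ m/s²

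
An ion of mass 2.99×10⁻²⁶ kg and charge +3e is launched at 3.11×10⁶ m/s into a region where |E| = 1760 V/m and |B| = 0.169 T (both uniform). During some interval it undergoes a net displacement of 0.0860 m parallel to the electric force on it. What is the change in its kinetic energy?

The magnetic force is always ⟂ v and does no work; only the electric force changes KE.
ΔKE = F_E · d = |q|E d = (4.806×10⁻¹⁹)(1760)(0.0860) ≈ 7.27×10⁻¹⁷ J.

ΔKE ≈ 7.27×10⁻¹⁷ J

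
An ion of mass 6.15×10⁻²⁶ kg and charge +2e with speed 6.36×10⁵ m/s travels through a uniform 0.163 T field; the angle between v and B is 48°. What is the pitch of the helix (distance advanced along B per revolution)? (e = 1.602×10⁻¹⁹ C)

p ≈ 3.15 m

v∥ = v cosθ = 6.36×10⁵·cos48° ≈ 4.256×10⁵ m/s.
T = 2πm/(|q|B) = 2π(6.15×10⁻²⁶)/((3.204×10⁻¹⁹)(0.163)) ≈ 7.399×10⁻⁶ s.
pitch = v∥ T = (4.256×10⁵)(7.399×10⁻⁶) ≈ 3.15 m.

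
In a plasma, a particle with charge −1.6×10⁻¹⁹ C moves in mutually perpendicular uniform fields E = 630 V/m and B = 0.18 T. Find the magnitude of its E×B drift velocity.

v_d ≈ 3500 m/s

In crossed fields the guiding centre drifts at v_d = |E×B|/B² = E/B, independent of charge and mass.
v_d = 630/0.18 = 3500 m/s.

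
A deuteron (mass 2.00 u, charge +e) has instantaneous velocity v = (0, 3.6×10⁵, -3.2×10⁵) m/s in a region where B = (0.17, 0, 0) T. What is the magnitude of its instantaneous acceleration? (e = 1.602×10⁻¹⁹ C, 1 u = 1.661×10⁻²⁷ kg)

|a| ≈ 3.95×10¹² m/s²

v×B = (0, -5.44×10⁴, -6.12×10⁴) N/C.
F = q v×B = (1.602×10⁻¹⁹ C)·(0, -5.44×10⁴, -6.12×10⁴) = (0, -8.71×10⁻¹⁵, -9.80×10⁻¹⁵) N.
|a| = |F|/m = 1.312×10⁻¹⁴/3.322×10⁻²⁷ ≈ 3.95×10¹² m/s².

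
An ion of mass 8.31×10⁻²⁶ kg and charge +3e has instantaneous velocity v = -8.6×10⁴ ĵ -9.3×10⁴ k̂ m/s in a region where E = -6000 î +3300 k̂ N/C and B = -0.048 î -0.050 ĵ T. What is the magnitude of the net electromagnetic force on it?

v×B = (-4650, 4460, -4130) N/C.
E + v×B = (-1.06×10⁴, 4460, -828) N/C.
F = q(E + v×B) = (4.806×10⁻¹⁹ C)·(-1.06×10⁴, 4460, -828) = (-5.12×10⁻¹⁵, 2.15×10⁻¹⁵, -3.98×10⁻¹⁶) N.
|F| = 5.56×10⁻¹⁵ N.

|F| ≈ 5.56×10⁻¹⁵ N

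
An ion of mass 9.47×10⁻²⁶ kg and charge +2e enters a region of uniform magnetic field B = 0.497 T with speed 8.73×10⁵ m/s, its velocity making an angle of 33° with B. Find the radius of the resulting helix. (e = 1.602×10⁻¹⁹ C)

v⊥ = v sinθ = 8.73×10⁵·sin33° ≈ 4.755×10⁵ m/s.
r = m v⊥/(|q|B) = (9.47×10⁻²⁶)(4.755×10⁵)/((3.204×10⁻¹⁹)(0.497)) ≈ 0.283 m.

r ≈ 0.283 m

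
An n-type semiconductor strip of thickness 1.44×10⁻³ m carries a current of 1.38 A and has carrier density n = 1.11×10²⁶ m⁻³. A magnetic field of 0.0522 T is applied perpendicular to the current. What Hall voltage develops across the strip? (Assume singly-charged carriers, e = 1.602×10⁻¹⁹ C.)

V_H ≈ 2.81×10⁻⁶ V

V_H = IB/(n e t).
V_H = (1.38)(0.0522)/((1.11×10²⁶)(1.602×10⁻¹⁹)(1.44×10⁻³)) ≈ 2.81×10⁻⁶ V.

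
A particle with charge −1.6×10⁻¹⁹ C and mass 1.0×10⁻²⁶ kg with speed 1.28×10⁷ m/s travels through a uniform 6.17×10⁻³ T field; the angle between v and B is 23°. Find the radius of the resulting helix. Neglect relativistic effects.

v⊥ = v sinθ = 1.28×10⁷·sin23° ≈ 5.001×10⁶ m/s.
r = m v⊥/(|q|B) = (1.0×10⁻²⁶)(5.001×10⁶)/((1.6×10⁻¹⁹)(6.17×10⁻³)) ≈ 50.7 m.

r ≈ 50.7 m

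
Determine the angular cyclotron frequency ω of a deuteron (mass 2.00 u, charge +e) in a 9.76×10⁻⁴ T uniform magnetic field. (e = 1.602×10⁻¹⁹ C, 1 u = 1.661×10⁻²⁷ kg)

ω = |q|B/m.
ω = (1.602×10⁻¹⁹)(9.76×10⁻⁴)/3.322×10⁻²⁷ ≈ 4.71×10⁴ rad/s.

ω ≈ 4.71×10⁴ rad/s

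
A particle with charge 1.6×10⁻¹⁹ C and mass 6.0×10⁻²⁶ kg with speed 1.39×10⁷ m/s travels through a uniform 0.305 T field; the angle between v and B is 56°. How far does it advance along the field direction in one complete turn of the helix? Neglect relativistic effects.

v∥ = v cosθ = 1.39×10⁷·cos56° ≈ 7.773×10⁶ m/s.
T = 2πm/(|q|B) = 2π(6.0×10⁻²⁶)/((1.6×10⁻¹⁹)(0.305)) ≈ 7.725×10⁻⁶ s.
pitch = v∥ T = (7.773×10⁶)(7.725×10⁻⁶) ≈ 60.0 m.

p ≈ 60.0 m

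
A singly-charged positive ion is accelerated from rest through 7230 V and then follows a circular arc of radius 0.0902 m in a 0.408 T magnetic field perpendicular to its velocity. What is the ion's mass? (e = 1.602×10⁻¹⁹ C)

m ≈ 1.50×10⁻²⁶ kg

Combine |q|V = ½mv² and r = mv/(|q|B): eliminate v to get m = qB²r²/(2V).
m = (1.602×10⁻¹⁹)(0.408)²(0.0902)²/(2·7230) ≈ 1.50×10⁻²⁶ kg.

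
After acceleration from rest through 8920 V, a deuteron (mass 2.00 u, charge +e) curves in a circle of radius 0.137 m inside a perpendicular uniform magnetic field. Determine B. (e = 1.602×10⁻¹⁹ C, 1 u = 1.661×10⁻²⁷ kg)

B ≈ 0.140 T

v = √(2|q|V/m) = √(2·1.602×10⁻¹⁹·8920/3.322×10⁻²⁷) ≈ 9.275×10⁵ m/s.
B = mv/(|q|r) = (3.322×10⁻²⁷)(9.275×10⁵)/((1.602×10⁻¹⁹)(0.137)) ≈ 0.140 T.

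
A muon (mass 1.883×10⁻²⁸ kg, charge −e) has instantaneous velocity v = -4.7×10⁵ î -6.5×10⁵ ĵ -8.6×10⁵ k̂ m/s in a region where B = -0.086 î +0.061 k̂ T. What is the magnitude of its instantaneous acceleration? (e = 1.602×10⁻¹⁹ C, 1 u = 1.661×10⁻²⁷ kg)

|a| ≈ 1.05×10¹⁴ m/s²

v×B = (-3.96×10⁴, 1.03×10⁵, -5.59×10⁴) N/C.
F = q v×B = (−1.602×10⁻¹⁹ C)·(-3.96×10⁴, 1.03×10⁵, -5.59×10⁴) = (6.35×10⁻¹⁵, -1.64×10⁻¹⁴, 8.96×10⁻¹⁵) N.
|a| = |F|/m = 1.977×10⁻¹⁴/1.883×10⁻²⁸ ≈ 1.05×10¹⁴ m/s².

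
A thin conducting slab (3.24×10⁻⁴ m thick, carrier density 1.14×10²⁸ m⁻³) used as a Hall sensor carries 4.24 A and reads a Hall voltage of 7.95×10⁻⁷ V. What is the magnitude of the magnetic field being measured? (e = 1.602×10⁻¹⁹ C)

B ≈ 0.111 T

From V_H = IB/(n e t), B = V_H n e t / I.
B = (7.95×10⁻⁷)(1.14×10²⁸)(1.602×10⁻¹⁹)(3.24×10⁻⁴)/4.24 ≈ 0.111 T.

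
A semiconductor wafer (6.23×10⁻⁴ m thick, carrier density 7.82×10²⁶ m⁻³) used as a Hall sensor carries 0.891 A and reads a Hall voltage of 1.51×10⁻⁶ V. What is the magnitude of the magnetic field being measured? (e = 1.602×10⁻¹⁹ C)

From V_H = IB/(n e t), B = V_H n e t / I.
B = (1.51×10⁻⁶)(7.82×10²⁶)(1.602×10⁻¹⁹)(6.23×10⁻⁴)/0.891 ≈ 0.132 T.

B ≈ 0.132 T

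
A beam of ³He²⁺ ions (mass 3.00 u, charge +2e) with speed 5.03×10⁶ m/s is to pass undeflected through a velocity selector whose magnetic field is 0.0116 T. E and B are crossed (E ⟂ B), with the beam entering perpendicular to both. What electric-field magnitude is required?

For straight-line motion qE = qvB, so E = vB.
E = 5.03×10⁶ × 0.0116 = 5.83×10⁴ V/m.

E = 5.83×10⁴ V/m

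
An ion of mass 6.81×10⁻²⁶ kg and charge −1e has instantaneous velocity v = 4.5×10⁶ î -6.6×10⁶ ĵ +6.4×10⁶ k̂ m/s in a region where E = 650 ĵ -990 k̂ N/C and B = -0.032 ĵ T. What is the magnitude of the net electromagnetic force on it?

|F| ≈ 4.02×10⁻¹⁴ N

v×B = (2.05×10⁵, 0, -1.44×10⁵) N/C.
E + v×B = (2.05×10⁵, 650, -1.45×10⁵) N/C.
F = q(E + v×B) = (−1.602×10⁻¹⁹ C)·(2.05×10⁵, 650, -1.45×10⁵) = (-3.28×10⁻¹⁴, -1.04×10⁻¹⁶, 2.32×10⁻¹⁴) N.
|F| = 4.02×10⁻¹⁴ N.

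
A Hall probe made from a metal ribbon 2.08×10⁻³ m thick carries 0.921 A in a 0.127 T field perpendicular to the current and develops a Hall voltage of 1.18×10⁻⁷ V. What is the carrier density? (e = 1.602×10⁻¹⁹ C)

From V_H = IB/(n e t), n = IB/(V_H e t).
n = (0.921)(0.127)/((1.18×10⁻⁷)(1.602×10⁻¹⁹)(2.08×10⁻³)) ≈ 2.97×10²⁷ m⁻³.

n ≈ 2.97×10²⁷ m⁻³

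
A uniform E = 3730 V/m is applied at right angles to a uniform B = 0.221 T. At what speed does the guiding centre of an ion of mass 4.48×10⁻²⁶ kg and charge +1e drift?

In crossed fields the guiding centre drifts at v_d = |E×B|/B² = E/B, independent of charge and mass.
v_d = 3730/0.221 = 1.69×10⁴ m/s.

v_d ≈ 1.69×10⁴ m/s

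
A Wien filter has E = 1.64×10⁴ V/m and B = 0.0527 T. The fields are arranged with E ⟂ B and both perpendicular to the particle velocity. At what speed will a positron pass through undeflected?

Straight-line motion ⇒ electric and magnetic forces cancel, so E = vB.
v = E/B = 1.64×10⁴/0.0527 = 3.11×10⁵ m/s.

v = 3.11×10⁵ m/s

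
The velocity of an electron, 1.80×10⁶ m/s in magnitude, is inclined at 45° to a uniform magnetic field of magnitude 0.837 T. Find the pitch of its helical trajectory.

p ≈ 5.43×10⁻⁵ m

v∥ = v cosθ = 1.80×10⁶·cos45° ≈ 1.273×10⁶ m/s.
T = 2πm/(|q|B) = 2π(9.109×10⁻³¹)/((1.602×10⁻¹⁹)(0.837)) ≈ 4.268×10⁻¹¹ s.
pitch = v∥ T = (1.273×10⁶)(4.268×10⁻¹¹) ≈ 5.43×10⁻⁵ m.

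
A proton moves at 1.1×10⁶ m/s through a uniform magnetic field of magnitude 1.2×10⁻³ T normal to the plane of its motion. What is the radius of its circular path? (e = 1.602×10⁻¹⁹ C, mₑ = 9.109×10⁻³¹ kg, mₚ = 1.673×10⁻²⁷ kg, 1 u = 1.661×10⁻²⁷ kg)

The magnetic force provides the centripetal force: |q|vB = mv²/r.
r = mv/(|q|B) = (1.673×10⁻²⁷)(1.1×10⁶)/((1.602×10⁻¹⁹)(1.2×10⁻³)) ≈ 9.6 m.

r ≈ 9.6 m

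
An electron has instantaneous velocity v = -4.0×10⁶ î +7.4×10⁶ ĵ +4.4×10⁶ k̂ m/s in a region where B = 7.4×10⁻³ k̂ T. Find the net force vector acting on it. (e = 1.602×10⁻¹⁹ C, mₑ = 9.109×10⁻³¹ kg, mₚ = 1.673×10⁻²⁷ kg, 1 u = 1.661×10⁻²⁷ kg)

F ≈ (-8.77×10⁻¹⁵, -4.74×10⁻¹⁵, 0) N

v×B = (5.48×10⁴, 2.96×10⁴, 0) N/C.
F = q v×B = (−1.602×10⁻¹⁹ C)·(5.48×10⁴, 2.96×10⁴, 0) = (-8.77×10⁻¹⁵, -4.74×10⁻¹⁵, 0) N.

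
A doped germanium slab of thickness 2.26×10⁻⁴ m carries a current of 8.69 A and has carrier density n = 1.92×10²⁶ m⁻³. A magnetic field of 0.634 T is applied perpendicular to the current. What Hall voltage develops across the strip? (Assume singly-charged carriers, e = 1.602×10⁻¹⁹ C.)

V_H ≈ 7.93×10⁻⁴ V

V_H = IB/(n e t).
V_H = (8.69)(0.634)/((1.92×10²⁶)(1.602×10⁻¹⁹)(2.26×10⁻⁴)) ≈ 7.93×10⁻⁴ V.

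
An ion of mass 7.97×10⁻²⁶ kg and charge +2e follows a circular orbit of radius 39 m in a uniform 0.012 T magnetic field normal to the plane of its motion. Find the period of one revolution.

The cyclotron period depends only on m, q, B: T = 2πm/(|q|B).
T = 2π(7.97×10⁻²⁶)/((3.204×10⁻¹⁹)(0.012)) ≈ 1.3×10⁻⁴ s.

T ≈ 1.3×10⁻⁴ s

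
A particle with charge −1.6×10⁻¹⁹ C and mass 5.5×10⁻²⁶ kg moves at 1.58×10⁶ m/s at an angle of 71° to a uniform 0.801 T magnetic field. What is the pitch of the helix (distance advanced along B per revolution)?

v∥ = v cosθ = 1.58×10⁶·cos71° ≈ 5.144×10⁵ m/s.
T = 2πm/(|q|B) = 2π(5.5×10⁻²⁶)/((1.6×10⁻¹⁹)(0.801)) ≈ 2.696×10⁻⁶ s.
pitch = v∥ T = (5.144×10⁵)(2.696×10⁻⁶) ≈ 1.39 m.

p ≈ 1.39 m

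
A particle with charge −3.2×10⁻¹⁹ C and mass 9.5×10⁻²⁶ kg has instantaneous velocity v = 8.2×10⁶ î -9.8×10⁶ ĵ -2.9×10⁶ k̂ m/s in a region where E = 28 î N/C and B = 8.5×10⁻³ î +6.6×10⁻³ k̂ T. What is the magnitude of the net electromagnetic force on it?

|F| ≈ 4.21×10⁻¹⁴ N

v×B = (-6.47×10⁴, -7.88×10⁴, 8.33×10⁴) N/C.
E + v×B = (-6.47×10⁴, -7.88×10⁴, 8.33×10⁴) N/C.
F = q(E + v×B) = (−3.2×10⁻¹⁹ C)·(-6.47×10⁴, -7.88×10⁴, 8.33×10⁴) = (2.07×10⁻¹⁴, 2.52×10⁻¹⁴, -2.67×10⁻¹⁴) N.
|F| = 4.21×10⁻¹⁴ N.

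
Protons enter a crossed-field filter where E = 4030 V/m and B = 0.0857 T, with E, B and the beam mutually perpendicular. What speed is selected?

v = 4.70×10⁴ m/s

Zero net Lorentz force requires |qE| = |q v×B|, i.e. E = vB.
v = E/B = 4030/0.0857 = 4.70×10⁴ m/s.
The result is independent of the particle's charge and mass.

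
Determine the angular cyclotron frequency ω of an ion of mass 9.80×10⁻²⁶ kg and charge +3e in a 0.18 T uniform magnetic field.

ω = |q|B/m.
ω = (4.806×10⁻¹⁹)(0.18)/9.80×10⁻²⁶ ≈ 8.8×10⁵ rad/s.

ω ≈ 8.8×10⁵ rad/s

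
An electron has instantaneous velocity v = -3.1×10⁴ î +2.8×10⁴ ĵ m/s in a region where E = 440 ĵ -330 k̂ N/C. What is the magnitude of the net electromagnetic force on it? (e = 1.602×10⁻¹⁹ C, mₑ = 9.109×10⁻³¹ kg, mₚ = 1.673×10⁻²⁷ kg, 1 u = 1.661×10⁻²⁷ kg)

Only an electric field acts, so F = qE = (−1.602×10⁻¹⁹ C)·(0, 440, -330) = (0, -7.05×10⁻¹⁷, 5.29×10⁻¹⁷) N.
|F| = 8.81×10⁻¹⁷ N.

|F| ≈ 8.81×10⁻¹⁷ N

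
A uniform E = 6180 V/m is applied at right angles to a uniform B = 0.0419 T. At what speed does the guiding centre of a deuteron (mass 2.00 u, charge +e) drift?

In crossed fields the guiding centre drifts at v_d = |E×B|/B² = E/B, independent of charge and mass.
v_d = 6180/0.0419 = 1.47×10⁵ m/s.

v_d ≈ 1.47×10⁵ m/s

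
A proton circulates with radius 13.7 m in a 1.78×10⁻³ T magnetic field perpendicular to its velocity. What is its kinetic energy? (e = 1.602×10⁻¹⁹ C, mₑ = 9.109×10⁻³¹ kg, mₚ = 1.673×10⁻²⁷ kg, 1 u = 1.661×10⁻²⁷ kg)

v = |q|Br/m, then KE = ½mv² = (qBr)²/(2m).
v = (1.602×10⁻¹⁹)(1.78×10⁻³)(13.7)/1.673×10⁻²⁷ ≈ 2.335×10⁶ m/s.
KE = ½(1.673×10⁻²⁷)(2.335×10⁶)² ≈ 4.56×10⁻¹⁵ J = 2.85×10⁴ eV.

KE ≈ 2.85×10⁴ eV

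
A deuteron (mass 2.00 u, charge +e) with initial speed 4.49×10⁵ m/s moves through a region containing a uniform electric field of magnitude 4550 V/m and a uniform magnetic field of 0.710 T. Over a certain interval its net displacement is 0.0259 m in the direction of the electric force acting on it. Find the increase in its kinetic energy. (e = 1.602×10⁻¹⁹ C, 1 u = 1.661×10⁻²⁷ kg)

The magnetic force is always ⟂ v and does no work; only the electric force changes KE.
ΔKE = F_E · d = |q|E d = (1.602×10⁻¹⁹)(4550)(0.0259) ≈ 1.89×10⁻¹⁷ J.

ΔKE ≈ 1.89×10⁻¹⁷ J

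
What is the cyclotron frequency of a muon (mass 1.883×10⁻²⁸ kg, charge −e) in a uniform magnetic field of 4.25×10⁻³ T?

f ≈ 5.75×10⁵ Hz

f = |q|B/(2πm).
f = (1.602×10⁻¹⁹)(4.25×10⁻³)/(2π·1.883×10⁻²⁸) ≈ 5.75×10⁵ Hz.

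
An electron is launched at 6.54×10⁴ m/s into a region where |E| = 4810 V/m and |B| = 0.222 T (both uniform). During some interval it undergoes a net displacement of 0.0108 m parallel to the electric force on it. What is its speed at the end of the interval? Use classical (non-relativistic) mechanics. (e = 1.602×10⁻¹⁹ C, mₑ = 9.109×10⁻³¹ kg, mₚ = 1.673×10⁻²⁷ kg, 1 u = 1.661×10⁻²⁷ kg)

v_f ≈ 4.28×10⁶ m/s

B does no work; ΔKE = |q|E d.
½mv_f² = ½mv₀² + |q|Ed = ½(9.109×10⁻³¹)(6.54×10⁴)² + (1.602×10⁻¹⁹)(4810)(0.0108) ≈ 1.948×10⁻²¹ J + 8.322×10⁻¹⁸ J ≈ 8.324×10⁻¹⁸ J.
v_f = √(2·8.324×10⁻¹⁸/9.109×10⁻³¹) ≈ 4.28×10⁶ m/s.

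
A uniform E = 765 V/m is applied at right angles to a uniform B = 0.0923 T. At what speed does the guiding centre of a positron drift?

The steady drift has the magnetic force balancing the electric force, so v_d = E/B.
v_d = 765/0.0923 = 8290 m/s.

v_d ≈ 8290 m/s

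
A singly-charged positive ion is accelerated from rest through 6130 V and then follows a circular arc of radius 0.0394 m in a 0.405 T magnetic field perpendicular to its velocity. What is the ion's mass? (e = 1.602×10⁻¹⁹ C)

Combine |q|V = ½mv² and r = mv/(|q|B): eliminate v to get m = qB²r²/(2V).
m = (1.602×10⁻¹⁹)(0.405)²(0.0394)²/(2·6130) ≈ 3.33×10⁻²⁷ kg.

m ≈ 3.33×10⁻²⁷ kg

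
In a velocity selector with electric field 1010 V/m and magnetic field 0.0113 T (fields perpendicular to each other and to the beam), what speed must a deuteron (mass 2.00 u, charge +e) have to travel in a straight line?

Straight-line motion ⇒ electric and magnetic forces cancel, so E = vB.
v = E/B = 1010/0.0113 = 8.94×10⁴ m/s.
The result is independent of the particle's charge and mass.

v = 8.94×10⁴ m/s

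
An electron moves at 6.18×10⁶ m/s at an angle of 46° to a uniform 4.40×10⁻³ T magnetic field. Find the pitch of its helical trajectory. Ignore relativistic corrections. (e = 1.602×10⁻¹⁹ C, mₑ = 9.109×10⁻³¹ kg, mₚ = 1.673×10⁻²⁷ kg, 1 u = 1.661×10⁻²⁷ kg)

p ≈ 0.0349 m

v∥ = v cosθ = 6.18×10⁶·cos46° ≈ 4.293×10⁶ m/s.
T = 2πm/(|q|B) = 2π(9.109×10⁻³¹)/((1.602×10⁻¹⁹)(4.40×10⁻³)) ≈ 8.120×10⁻⁹ s.
pitch = v∥ T = (4.293×10⁶)(8.120×10⁻⁹) ≈ 0.0349 m.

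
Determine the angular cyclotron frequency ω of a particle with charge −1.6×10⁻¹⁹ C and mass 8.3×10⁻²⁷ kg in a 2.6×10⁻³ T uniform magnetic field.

ω = |q|B/m.
ω = (1.6×10⁻¹⁹)(2.6×10⁻³)/8.3×10⁻²⁷ ≈ 5.0×10⁴ rad/s.

ω ≈ 5.0×10⁴ rad/s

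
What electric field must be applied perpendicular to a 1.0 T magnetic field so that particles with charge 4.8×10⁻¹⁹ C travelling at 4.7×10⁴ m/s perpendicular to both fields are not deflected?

E = 4.7×10⁴ V/m

For straight-line motion qE = qvB, so E = vB.
E = 4.7×10⁴ × 1.0 = 4.7×10⁴ V/m.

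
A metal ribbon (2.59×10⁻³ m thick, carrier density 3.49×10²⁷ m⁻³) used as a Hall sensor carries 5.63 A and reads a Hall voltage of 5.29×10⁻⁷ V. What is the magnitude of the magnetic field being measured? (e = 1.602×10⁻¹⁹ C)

From V_H = IB/(n e t), B = V_H n e t / I.
B = (5.29×10⁻⁷)(3.49×10²⁷)(1.602×10⁻¹⁹)(2.59×10⁻³)/5.63 ≈ 0.136 T.

B ≈ 0.136 T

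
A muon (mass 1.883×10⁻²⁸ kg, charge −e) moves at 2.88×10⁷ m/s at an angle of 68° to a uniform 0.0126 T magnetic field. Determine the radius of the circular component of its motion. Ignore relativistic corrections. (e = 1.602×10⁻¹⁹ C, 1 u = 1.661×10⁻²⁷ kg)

r ≈ 2.49 m

v⊥ = v sinθ = 2.88×10⁷·sin68° ≈ 2.670×10⁷ m/s.
r = m v⊥/(|q|B) = (1.883×10⁻²⁸)(2.670×10⁷)/((1.602×10⁻¹⁹)(0.0126)) ≈ 2.49 m.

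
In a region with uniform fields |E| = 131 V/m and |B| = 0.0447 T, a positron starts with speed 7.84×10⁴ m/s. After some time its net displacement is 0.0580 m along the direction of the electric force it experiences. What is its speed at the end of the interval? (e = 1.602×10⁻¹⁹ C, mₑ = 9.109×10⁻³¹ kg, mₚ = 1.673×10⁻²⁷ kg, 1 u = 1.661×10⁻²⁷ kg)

B does no work; ΔKE = |q|E d.
½mv_f² = ½mv₀² + |q|Ed = ½(9.109×10⁻³¹)(7.84×10⁴)² + (1.602×10⁻¹⁹)(131)(0.0580) ≈ 2.799×10⁻²¹ J + 1.217×10⁻¹⁸ J ≈ 1.220×10⁻¹⁸ J.
v_f = √(2·1.220×10⁻¹⁸/9.109×10⁻³¹) ≈ 1.64×10⁶ m/s.

v_f ≈ 1.64×10⁶ m/s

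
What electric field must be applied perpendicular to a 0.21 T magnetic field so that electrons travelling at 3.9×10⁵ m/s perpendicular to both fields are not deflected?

E = 8.2×10⁴ V/m

For straight-line motion qE = qvB, so E = vB.
E = 3.9×10⁵ × 0.21 = 8.2×10⁴ V/m.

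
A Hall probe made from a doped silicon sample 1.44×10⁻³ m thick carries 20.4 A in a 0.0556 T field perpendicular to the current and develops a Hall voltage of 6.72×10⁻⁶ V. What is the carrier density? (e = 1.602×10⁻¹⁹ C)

n ≈ 7.32×10²⁶ m⁻³

From V_H = IB/(n e t), n = IB/(V_H e t).
n = (20.4)(0.0556)/((6.72×10⁻⁶)(1.602×10⁻¹⁹)(1.44×10⁻³)) ≈ 7.32×10²⁶ m⁻³.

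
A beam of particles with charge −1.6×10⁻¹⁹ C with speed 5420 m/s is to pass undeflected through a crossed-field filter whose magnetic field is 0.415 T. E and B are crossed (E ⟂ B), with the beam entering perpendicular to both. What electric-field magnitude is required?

E = 2250 V/m

For straight-line motion qE = qvB, so E = vB.
E = 5420 × 0.415 = 2250 V/m.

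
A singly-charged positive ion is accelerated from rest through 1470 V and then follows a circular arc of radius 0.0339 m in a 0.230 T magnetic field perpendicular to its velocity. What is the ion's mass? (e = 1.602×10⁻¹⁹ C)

Combine |q|V = ½mv² and r = mv/(|q|B): eliminate v to get m = qB²r²/(2V).
m = (1.602×10⁻¹⁹)(0.230)²(0.0339)²/(2·1470) ≈ 3.31×10⁻²⁷ kg.

m ≈ 3.31×10⁻²⁷ kg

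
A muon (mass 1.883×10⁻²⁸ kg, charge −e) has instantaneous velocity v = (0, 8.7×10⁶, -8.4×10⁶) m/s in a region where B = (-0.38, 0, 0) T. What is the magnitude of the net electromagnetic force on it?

v×B = (0, 3.19×10⁶, 3.31×10⁶) N/C.
F = q v×B = (−1.602×10⁻¹⁹ C)·(0, 3.19×10⁶, 3.31×10⁶) = (0, -5.11×10⁻¹³, -5.30×10⁻¹³) N.
|F| = 7.36×10⁻¹³ N.

|F| ≈ 7.36×10⁻¹³ N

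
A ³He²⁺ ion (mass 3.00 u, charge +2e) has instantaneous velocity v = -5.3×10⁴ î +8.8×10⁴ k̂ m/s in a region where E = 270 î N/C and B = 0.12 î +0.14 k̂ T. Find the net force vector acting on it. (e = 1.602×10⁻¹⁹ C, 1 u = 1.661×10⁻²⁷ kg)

F ≈ (8.65×10⁻¹⁷, 5.76×10⁻¹⁵, 0) N

v×B = (0, 1.80×10⁴, 0) N/C.
E + v×B = (270, 1.80×10⁴, 0) N/C.
F = q(E + v×B) = (3.204×10⁻¹⁹ C)·(270, 1.80×10⁴, 0) = (8.65×10⁻¹⁷, 5.76×10⁻¹⁵, 0) N.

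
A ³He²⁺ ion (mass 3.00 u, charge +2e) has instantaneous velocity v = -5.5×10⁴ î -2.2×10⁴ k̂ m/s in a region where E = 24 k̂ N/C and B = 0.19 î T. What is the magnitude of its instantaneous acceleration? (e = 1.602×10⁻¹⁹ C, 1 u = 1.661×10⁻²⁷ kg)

v×B = (0, -4180, 0) N/C.
E + v×B = (0, -4180, 24.0) N/C.
F = q(E + v×B) = (3.204×10⁻¹⁹ C)·(0, -4180, 24.0) = (0, -1.34×10⁻¹⁵, 7.69×10⁻¹⁸) N.
|a| = |F|/m = 1.339×10⁻¹⁵/4.983×10⁻²⁷ ≈ 2.69×10¹¹ m/s².

|a| ≈ 2.69×10¹¹ m/s²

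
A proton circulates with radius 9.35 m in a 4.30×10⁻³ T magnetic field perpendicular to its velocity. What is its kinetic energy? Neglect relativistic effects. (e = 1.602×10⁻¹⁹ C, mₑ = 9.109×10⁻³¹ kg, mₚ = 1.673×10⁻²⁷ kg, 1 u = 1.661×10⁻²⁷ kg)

KE ≈ 7.74×10⁴ eV

v = |q|Br/m, then KE = ½mv² = (qBr)²/(2m).
v = (1.602×10⁻¹⁹)(4.30×10⁻³)(9.35)/1.673×10⁻²⁷ ≈ 3.850×10⁶ m/s.
KE = ½(1.673×10⁻²⁷)(3.850×10⁶)² ≈ 1.24×10⁻¹⁴ J = 7.74×10⁴ eV.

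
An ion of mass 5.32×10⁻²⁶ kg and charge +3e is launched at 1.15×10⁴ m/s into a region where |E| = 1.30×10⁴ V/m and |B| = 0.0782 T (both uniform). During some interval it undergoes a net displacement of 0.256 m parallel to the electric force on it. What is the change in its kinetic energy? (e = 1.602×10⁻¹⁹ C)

The magnetic force is always ⟂ v and does no work; only the electric force changes KE.
ΔKE = F_E · d = |q|E d = (4.806×10⁻¹⁹)(1.30×10⁴)(0.256) ≈ 1.60×10⁻¹⁵ J.

ΔKE ≈ 1.60×10⁻¹⁵ J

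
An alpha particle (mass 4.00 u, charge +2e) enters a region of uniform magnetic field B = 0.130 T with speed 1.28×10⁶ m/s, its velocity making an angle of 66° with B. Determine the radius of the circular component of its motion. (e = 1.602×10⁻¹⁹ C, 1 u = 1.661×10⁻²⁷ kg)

r ≈ 0.187 m

v⊥ = v sinθ = 1.28×10⁶·sin66° ≈ 1.169×10⁶ m/s.
r = m v⊥/(|q|B) = (6.644×10⁻²⁷)(1.169×10⁶)/((3.204×10⁻¹⁹)(0.130)) ≈ 0.187 m.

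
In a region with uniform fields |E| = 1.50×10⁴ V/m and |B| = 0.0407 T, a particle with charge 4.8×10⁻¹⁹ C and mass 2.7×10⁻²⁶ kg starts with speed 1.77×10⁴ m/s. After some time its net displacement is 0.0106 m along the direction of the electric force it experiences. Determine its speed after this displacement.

B does no work; ΔKE = |q|E d.
½mv_f² = ½mv₀² + |q|Ed = ½(2.7×10⁻²⁶)(1.77×10⁴)² + (4.8×10⁻¹⁹)(1.50×10⁴)(0.0106) ≈ 4.229×10⁻¹⁸ J + 7.632×10⁻¹⁷ J ≈ 8.055×10⁻¹⁷ J.
v_f = √(2·8.055×10⁻¹⁷/2.7×10⁻²⁶) ≈ 7.72×10⁴ m/s.

v_f ≈ 7.72×10⁴ m/s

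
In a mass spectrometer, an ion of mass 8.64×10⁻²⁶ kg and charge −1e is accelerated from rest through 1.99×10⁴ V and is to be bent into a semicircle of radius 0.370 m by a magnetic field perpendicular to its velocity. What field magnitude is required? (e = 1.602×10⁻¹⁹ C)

B ≈ 0.396 T

v = √(2|q|V/m) = √(2·1.602×10⁻¹⁹·1.99×10⁴/8.64×10⁻²⁶) ≈ 2.717×10⁵ m/s.
B = mv/(|q|r) = (8.64×10⁻²⁶)(2.717×10⁵)/((1.602×10⁻¹⁹)(0.370)) ≈ 0.396 T.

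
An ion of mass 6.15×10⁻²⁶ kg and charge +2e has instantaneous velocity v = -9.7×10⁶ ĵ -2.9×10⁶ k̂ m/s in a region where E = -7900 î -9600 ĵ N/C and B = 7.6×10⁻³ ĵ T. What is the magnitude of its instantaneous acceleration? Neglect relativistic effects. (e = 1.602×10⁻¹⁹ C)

v×B = (2.20×10⁴, 0, 0) N/C.
E + v×B = (1.41×10⁴, -9600, 0) N/C.
F = q(E + v×B) = (3.204×10⁻¹⁹ C)·(1.41×10⁴, -9600, 0) = (4.53×10⁻¹⁵, -3.08×10⁻¹⁵, 0) N.
|a| = |F|/m = 5.476×10⁻¹⁵/6.15×10⁻²⁶ ≈ 8.90×10¹⁰ m/s².

|a| ≈ 8.90×10¹⁰ m/s²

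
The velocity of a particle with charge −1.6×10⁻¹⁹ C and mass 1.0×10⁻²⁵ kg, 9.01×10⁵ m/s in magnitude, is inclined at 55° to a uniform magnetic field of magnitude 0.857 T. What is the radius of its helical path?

v⊥ = v sinθ = 9.01×10⁵·sin55° ≈ 7.381×10⁵ m/s.
r = m v⊥/(|q|B) = (1.0×10⁻²⁵)(7.381×10⁵)/((1.6×10⁻¹⁹)(0.857)) ≈ 0.538 m.

r ≈ 0.538 m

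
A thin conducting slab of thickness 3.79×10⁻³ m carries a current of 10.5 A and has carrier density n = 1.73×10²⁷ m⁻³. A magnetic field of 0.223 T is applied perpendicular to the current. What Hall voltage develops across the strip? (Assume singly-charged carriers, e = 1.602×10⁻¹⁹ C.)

V_H ≈ 2.23×10⁻⁶ V

V_H = IB/(n e t).
V_H = (10.5)(0.223)/((1.73×10²⁷)(1.602×10⁻¹⁹)(3.79×10⁻³)) ≈ 2.23×10⁻⁶ V.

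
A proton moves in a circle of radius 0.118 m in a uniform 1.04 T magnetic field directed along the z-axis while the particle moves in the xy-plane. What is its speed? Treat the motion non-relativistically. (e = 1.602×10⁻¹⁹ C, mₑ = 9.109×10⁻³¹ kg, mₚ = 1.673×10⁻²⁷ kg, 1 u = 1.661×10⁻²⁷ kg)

From |q|vB = mv²/r, v = |q|Br/m.
v = (1.602×10⁻¹⁹)(1.04)(0.118)/1.673×10⁻²⁷ ≈ 1.18×10⁷ m/s.

v ≈ 1.18×10⁷ m/s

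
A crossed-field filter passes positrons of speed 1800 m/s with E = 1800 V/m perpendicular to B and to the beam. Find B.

Balance of forces in the selector: qE = qvB ⇒ B = E/v.
B = 1800/1800 = 1.0 T.

B = 1.0 T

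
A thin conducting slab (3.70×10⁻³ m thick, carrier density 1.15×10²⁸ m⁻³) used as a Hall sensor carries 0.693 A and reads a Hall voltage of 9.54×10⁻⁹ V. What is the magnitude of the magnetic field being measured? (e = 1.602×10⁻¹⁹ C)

From V_H = IB/(n e t), B = V_H n e t / I.
B = (9.54×10⁻⁹)(1.15×10²⁸)(1.602×10⁻¹⁹)(3.70×10⁻³)/0.693 ≈ 0.0938 T.

B ≈ 0.0938 T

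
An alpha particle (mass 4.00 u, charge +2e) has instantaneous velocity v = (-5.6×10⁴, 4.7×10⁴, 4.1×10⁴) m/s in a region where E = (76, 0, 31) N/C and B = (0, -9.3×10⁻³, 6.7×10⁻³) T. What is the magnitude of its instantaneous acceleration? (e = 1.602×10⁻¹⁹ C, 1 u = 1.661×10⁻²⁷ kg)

v×B = (696, 375, 521) N/C.
E + v×B = (772, 375, 552) N/C.
F = q(E + v×B) = (3.204×10⁻¹⁹ C)·(772, 375, 552) = (2.47×10⁻¹⁶, 1.20×10⁻¹⁶, 1.77×10⁻¹⁶) N.
|a| = |F|/m = 3.270×10⁻¹⁶/6.644×10⁻²⁷ ≈ 4.92×10¹⁰ m/s².

|a| ≈ 4.92×10¹⁰ m/s²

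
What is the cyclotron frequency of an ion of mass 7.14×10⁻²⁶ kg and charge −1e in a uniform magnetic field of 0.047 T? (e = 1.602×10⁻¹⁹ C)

f ≈ 1.7×10⁴ Hz

f = |q|B/(2πm).
f = (1.602×10⁻¹⁹)(0.047)/(2π·7.14×10⁻²⁶) ≈ 1.7×10⁴ Hz.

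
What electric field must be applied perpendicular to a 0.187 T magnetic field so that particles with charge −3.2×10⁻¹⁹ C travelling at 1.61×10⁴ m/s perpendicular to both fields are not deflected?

For straight-line motion qE = qvB, so E = vB.
E = 1.61×10⁴ × 0.187 = 3010 V/m.

E = 3010 V/m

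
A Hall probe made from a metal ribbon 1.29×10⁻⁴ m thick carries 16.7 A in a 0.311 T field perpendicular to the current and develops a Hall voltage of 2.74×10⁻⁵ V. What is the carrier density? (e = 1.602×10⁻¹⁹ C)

From V_H = IB/(n e t), n = IB/(V_H e t).
n = (16.7)(0.311)/((2.74×10⁻⁵)(1.602×10⁻¹⁹)(1.29×10⁻⁴)) ≈ 9.17×10²⁷ m⁻³.

n ≈ 9.17×10²⁷ m⁻³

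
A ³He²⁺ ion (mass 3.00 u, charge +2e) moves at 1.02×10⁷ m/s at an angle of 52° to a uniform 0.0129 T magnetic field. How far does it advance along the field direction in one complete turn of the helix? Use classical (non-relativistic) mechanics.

v∥ = v cosθ = 1.02×10⁷·cos52° ≈ 6.280×10⁶ m/s.
T = 2πm/(|q|B) = 2π(4.983×10⁻²⁷)/((3.204×10⁻¹⁹)(0.0129)) ≈ 7.575×10⁻⁶ s.
pitch = v∥ T = (6.280×10⁶)(7.575×10⁻⁶) ≈ 47.6 m.

p ≈ 47.6 m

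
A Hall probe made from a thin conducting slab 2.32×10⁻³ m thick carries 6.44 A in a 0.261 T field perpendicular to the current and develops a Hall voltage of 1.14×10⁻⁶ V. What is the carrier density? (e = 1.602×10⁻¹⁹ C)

n ≈ 3.97×10²⁷ m⁻³

From V_H = IB/(n e t), n = IB/(V_H e t).
n = (6.44)(0.261)/((1.14×10⁻⁶)(1.602×10⁻¹⁹)(2.32×10⁻³)) ≈ 3.97×10²⁷ m⁻³.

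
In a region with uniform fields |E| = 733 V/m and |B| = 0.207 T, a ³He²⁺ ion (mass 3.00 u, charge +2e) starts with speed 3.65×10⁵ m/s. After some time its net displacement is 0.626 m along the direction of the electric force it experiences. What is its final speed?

v_f ≈ 4.38×10⁵ m/s

B does no work; ΔKE = |q|E d.
½mv_f² = ½mv₀² + |q|Ed = ½(4.983×10⁻²⁷)(3.65×10⁵)² + (3.204×10⁻¹⁹)(733)(0.626) ≈ 3.319×10⁻¹⁶ J + 1.470×10⁻¹⁶ J ≈ 4.789×10⁻¹⁶ J.
v_f = √(2·4.789×10⁻¹⁶/4.983×10⁻²⁷) ≈ 4.38×10⁵ m/s.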